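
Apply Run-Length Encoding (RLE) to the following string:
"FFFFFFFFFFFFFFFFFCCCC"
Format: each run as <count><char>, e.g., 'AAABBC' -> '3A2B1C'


Scanning runs left to right:
  i=0: run of 'F' x 17 -> '17F'
  i=17: run of 'C' x 4 -> '4C'

RLE = 17F4C


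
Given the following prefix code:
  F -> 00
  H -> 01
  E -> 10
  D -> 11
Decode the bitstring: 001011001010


Decoding step by step:
Bits 00 -> F
Bits 10 -> E
Bits 11 -> D
Bits 00 -> F
Bits 10 -> E
Bits 10 -> E


Decoded message: FEDFEE


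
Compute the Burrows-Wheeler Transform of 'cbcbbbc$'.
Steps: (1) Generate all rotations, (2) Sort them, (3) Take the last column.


Rotations (sorted):
  0: $cbcbbbc -> last char: c
  1: bbbc$cbc -> last char: c
  2: bbc$cbcb -> last char: b
  3: bc$cbcbb -> last char: b
  4: bcbbbc$c -> last char: c
  5: c$cbcbbb -> last char: b
  6: cbbbc$cb -> last char: b
  7: cbcbbbc$ -> last char: $


BWT = ccbbcbb$


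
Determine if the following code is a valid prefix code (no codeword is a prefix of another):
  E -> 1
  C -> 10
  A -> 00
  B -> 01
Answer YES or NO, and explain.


Checking each pair (does one codeword prefix another?):
  E='1' vs C='10': prefix -- VIOLATION

NO -- this is NOT a valid prefix code. E (1) is a prefix of C (10).


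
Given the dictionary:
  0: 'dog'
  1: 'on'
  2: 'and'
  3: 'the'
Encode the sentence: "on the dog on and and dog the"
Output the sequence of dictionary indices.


Look up each word in the dictionary:
  'on' -> 1
  'the' -> 3
  'dog' -> 0
  'on' -> 1
  'and' -> 2
  'and' -> 2
  'dog' -> 0
  'the' -> 3

Encoded: [1, 3, 0, 1, 2, 2, 0, 3]


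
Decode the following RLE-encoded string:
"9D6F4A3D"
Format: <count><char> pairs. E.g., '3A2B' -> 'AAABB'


Expanding each <count><char> pair:
  9D -> 'DDDDDDDDD'
  6F -> 'FFFFFF'
  4A -> 'AAAA'
  3D -> 'DDD'

Decoded = DDDDDDDDDFFFFFFAAAADDD


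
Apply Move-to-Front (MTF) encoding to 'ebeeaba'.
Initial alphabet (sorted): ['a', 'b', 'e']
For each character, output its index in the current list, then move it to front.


MTF encoding:
'e': index 2 in ['a', 'b', 'e'] -> ['e', 'a', 'b']
'b': index 2 in ['e', 'a', 'b'] -> ['b', 'e', 'a']
'e': index 1 in ['b', 'e', 'a'] -> ['e', 'b', 'a']
'e': index 0 in ['e', 'b', 'a'] -> ['e', 'b', 'a']
'a': index 2 in ['e', 'b', 'a'] -> ['a', 'e', 'b']
'b': index 2 in ['a', 'e', 'b'] -> ['b', 'a', 'e']
'a': index 1 in ['b', 'a', 'e'] -> ['a', 'b', 'e']


Output: [2, 2, 1, 0, 2, 2, 1]


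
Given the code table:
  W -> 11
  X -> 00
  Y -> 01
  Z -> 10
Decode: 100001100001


Decoding:
10 -> Z
00 -> X
01 -> Y
10 -> Z
00 -> X
01 -> Y


Result: ZXYZXY


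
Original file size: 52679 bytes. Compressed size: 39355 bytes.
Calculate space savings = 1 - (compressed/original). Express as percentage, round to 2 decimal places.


ratio = compressed/original = 39355/52679 = 0.747072
savings = 1 - ratio = 1 - 0.747072 = 0.252928
as a percentage: 0.252928 * 100 = 25.29%

Space savings = 1 - 39355/52679 = 25.29%


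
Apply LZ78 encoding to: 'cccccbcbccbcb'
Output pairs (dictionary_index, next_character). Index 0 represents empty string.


LZ78 encoding steps:
Dictionary: {0: ''}
Step 1: w='' (idx 0), next='c' -> output (0, 'c'), add 'c' as idx 1
Step 2: w='c' (idx 1), next='c' -> output (1, 'c'), add 'cc' as idx 2
Step 3: w='cc' (idx 2), next='b' -> output (2, 'b'), add 'ccb' as idx 3
Step 4: w='c' (idx 1), next='b' -> output (1, 'b'), add 'cb' as idx 4
Step 5: w='ccb' (idx 3), next='c' -> output (3, 'c'), add 'ccbc' as idx 5
Step 6: w='' (idx 0), next='b' -> output (0, 'b'), add 'b' as idx 6


Encoded: [(0, 'c'), (1, 'c'), (2, 'b'), (1, 'b'), (3, 'c'), (0, 'b')]


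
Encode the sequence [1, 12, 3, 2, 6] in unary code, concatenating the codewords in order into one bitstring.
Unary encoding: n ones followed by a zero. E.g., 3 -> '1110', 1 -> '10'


Encode each number as n ones followed by a terminating 0:
  1 -> 10 (2 bits)
  12 -> 1111111111110 (13 bits)
  3 -> 1110 (4 bits)
  2 -> 110 (3 bits)
  6 -> 1111110 (7 bits)
Total length = 2 + 13 + 4 + 3 + 7 = 29 bits.

Unary([1, 12, 3, 2, 6]) = 10111111111111011101101111110 (29 bits)


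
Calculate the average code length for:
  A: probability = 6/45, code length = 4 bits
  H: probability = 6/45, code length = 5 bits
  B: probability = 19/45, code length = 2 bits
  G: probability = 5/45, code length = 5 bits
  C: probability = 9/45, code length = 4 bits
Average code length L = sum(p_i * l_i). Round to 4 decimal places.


Weighted contributions p_i * l_i:
  A: (6/45) * 4 = 24/45
  H: (6/45) * 5 = 30/45
  B: (19/45) * 2 = 38/45
  G: (5/45) * 5 = 25/45
  C: (9/45) * 4 = 36/45
Sum = (24 + 30 + 38 + 25 + 36)/45 = 153/45

L = 153/45 = 3.4000 bits/symbol


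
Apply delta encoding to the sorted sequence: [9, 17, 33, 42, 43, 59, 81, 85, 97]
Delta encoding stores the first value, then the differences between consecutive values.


First value: 9
Deltas:
  17 - 9 = 8
  33 - 17 = 16
  42 - 33 = 9
  43 - 42 = 1
  59 - 43 = 16
  81 - 59 = 22
  85 - 81 = 4
  97 - 85 = 12


Delta encoded: [9, 8, 16, 9, 1, 16, 22, 4, 12]


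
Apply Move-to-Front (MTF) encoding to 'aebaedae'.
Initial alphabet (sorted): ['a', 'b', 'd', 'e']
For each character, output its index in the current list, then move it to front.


MTF encoding:
'a': index 0 in ['a', 'b', 'd', 'e'] -> ['a', 'b', 'd', 'e']
'e': index 3 in ['a', 'b', 'd', 'e'] -> ['e', 'a', 'b', 'd']
'b': index 2 in ['e', 'a', 'b', 'd'] -> ['b', 'e', 'a', 'd']
'a': index 2 in ['b', 'e', 'a', 'd'] -> ['a', 'b', 'e', 'd']
'e': index 2 in ['a', 'b', 'e', 'd'] -> ['e', 'a', 'b', 'd']
'd': index 3 in ['e', 'a', 'b', 'd'] -> ['d', 'e', 'a', 'b']
'a': index 2 in ['d', 'e', 'a', 'b'] -> ['a', 'd', 'e', 'b']
'e': index 2 in ['a', 'd', 'e', 'b'] -> ['e', 'a', 'd', 'b']


Output: [0, 3, 2, 2, 2, 3, 2, 2]


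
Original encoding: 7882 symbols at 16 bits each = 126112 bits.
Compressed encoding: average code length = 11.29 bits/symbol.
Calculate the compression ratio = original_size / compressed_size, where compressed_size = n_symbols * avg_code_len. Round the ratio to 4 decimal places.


original_size = n_symbols * orig_bits = 7882 * 16 = 126112 bits
compressed_size = n_symbols * avg_code_len = 7882 * 11.29 = 88987.78 bits
ratio = original_size / compressed_size = 126112 / 88987.78 = 1.4172

Compression ratio = 1.4172


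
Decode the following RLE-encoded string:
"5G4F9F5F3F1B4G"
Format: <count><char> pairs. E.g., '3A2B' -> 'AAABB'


Expanding each <count><char> pair:
  5G -> 'GGGGG'
  4F -> 'FFFF'
  9F -> 'FFFFFFFFF'
  5F -> 'FFFFF'
  3F -> 'FFF'
  1B -> 'B'
  4G -> 'GGGG'

Decoded = GGGGGFFFFFFFFFFFFFFFFFFFFFBGGGG


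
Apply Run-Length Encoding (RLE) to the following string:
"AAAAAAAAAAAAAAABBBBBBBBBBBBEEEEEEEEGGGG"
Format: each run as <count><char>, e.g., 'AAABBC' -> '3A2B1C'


Scanning runs left to right:
  i=0: run of 'A' x 15 -> '15A'
  i=15: run of 'B' x 12 -> '12B'
  i=27: run of 'E' x 8 -> '8E'
  i=35: run of 'G' x 4 -> '4G'

RLE = 15A12B8E4G


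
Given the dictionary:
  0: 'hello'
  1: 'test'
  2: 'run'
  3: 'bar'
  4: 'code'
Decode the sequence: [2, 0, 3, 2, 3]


Look up each index in the dictionary:
  2 -> 'run'
  0 -> 'hello'
  3 -> 'bar'
  2 -> 'run'
  3 -> 'bar'

Decoded: "run hello bar run bar"


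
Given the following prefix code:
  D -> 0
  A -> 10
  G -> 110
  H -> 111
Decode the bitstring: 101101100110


Decoding step by step:
Bits 10 -> A
Bits 110 -> G
Bits 110 -> G
Bits 0 -> D
Bits 110 -> G


Decoded message: AGGDG


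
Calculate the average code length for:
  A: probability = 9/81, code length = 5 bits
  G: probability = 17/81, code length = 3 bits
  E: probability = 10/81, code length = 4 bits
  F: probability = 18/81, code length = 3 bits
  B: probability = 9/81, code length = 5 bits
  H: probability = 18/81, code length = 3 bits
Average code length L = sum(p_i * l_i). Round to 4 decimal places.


Weighted contributions p_i * l_i:
  A: (9/81) * 5 = 45/81
  G: (17/81) * 3 = 51/81
  E: (10/81) * 4 = 40/81
  F: (18/81) * 3 = 54/81
  B: (9/81) * 5 = 45/81
  H: (18/81) * 3 = 54/81
Sum = (45 + 51 + 40 + 54 + 45 + 54)/81 = 289/81

L = 289/81 = 3.5679 bits/symbol


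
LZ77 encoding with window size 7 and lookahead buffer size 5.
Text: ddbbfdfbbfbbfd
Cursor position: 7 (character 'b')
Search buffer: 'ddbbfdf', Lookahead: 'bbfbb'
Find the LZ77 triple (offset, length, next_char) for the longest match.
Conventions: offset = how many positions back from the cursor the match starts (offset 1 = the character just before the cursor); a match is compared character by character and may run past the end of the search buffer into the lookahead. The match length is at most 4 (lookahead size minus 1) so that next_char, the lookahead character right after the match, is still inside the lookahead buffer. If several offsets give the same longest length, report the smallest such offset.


Try each offset into the search buffer:
  offset=1 (pos 6, char 'f'): match length 0
  offset=2 (pos 5, char 'd'): match length 0
  offset=3 (pos 4, char 'f'): match length 0
  offset=4 (pos 3, char 'b'): match length 1
  offset=5 (pos 2, char 'b'): match length 3
  offset=6 (pos 1, char 'd'): match length 0
  offset=7 (pos 0, char 'd'): match length 0
Longest match has length 3 at offset 5.
next_char = character at position 7 + 3 = 10 -> 'b'

Best match: offset=5, length=3 (matching 'bbf' starting at position 2)
LZ77 triple: (5, 3, 'b')


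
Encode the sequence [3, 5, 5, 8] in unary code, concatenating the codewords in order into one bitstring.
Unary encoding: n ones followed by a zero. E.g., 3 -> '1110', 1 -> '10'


Encode each number as n ones followed by a terminating 0:
  3 -> 1110 (4 bits)
  5 -> 111110 (6 bits)
  5 -> 111110 (6 bits)
  8 -> 111111110 (9 bits)
Total length = 4 + 6 + 6 + 9 = 25 bits.

Unary([3, 5, 5, 8]) = 1110111110111110111111110 (25 bits)


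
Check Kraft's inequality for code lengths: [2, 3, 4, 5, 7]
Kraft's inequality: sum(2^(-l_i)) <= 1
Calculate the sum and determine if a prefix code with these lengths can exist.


Sum = 2^(-2) + 2^(-3) + 2^(-4) + 2^(-5) + 2^(-7)
    = 0.25 + 0.125 + 0.0625 + 0.03125 + 0.0078125
    = 61/128 = 0.4765625
Since 0.4765625 <= 1, Kraft's inequality IS satisfied.
A prefix code with these lengths CAN exist.

Kraft sum = 0.4765625. Satisfied.


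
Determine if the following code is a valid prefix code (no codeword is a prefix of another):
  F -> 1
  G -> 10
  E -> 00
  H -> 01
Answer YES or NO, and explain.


Checking each pair (does one codeword prefix another?):
  F='1' vs G='10': prefix -- VIOLATION

NO -- this is NOT a valid prefix code. F (1) is a prefix of G (10).


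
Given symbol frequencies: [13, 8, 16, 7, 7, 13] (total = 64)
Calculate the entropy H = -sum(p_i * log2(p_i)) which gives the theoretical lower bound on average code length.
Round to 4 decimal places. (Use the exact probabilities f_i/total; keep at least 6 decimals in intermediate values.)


Per-symbol terms -p_i * log2(p_i) with p_i = f_i/64:
  p = 13/64 = 0.203125: log2(p) = -2.299560, -p*log2(p) = 0.467098
  p = 8/64 = 0.125000: log2(p) = -3.000000, -p*log2(p) = 0.375000
  p = 16/64 = 0.250000: log2(p) = -2.000000, -p*log2(p) = 0.500000
  p = 7/64 = 0.109375: log2(p) = -3.192645, -p*log2(p) = 0.349196
  p = 7/64 = 0.109375: log2(p) = -3.192645, -p*log2(p) = 0.349196
  p = 13/64 = 0.203125: log2(p) = -2.299560, -p*log2(p) = 0.467098
H = 0.467098 + 0.375000 + 0.500000 + 0.349196 + 0.349196 + 0.467098 = 2.507588

H = 2.5076 bits/symbol


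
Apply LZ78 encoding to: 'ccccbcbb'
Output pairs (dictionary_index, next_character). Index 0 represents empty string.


LZ78 encoding steps:
Dictionary: {0: ''}
Step 1: w='' (idx 0), next='c' -> output (0, 'c'), add 'c' as idx 1
Step 2: w='c' (idx 1), next='c' -> output (1, 'c'), add 'cc' as idx 2
Step 3: w='c' (idx 1), next='b' -> output (1, 'b'), add 'cb' as idx 3
Step 4: w='cb' (idx 3), next='b' -> output (3, 'b'), add 'cbb' as idx 4


Encoded: [(0, 'c'), (1, 'c'), (1, 'b'), (3, 'b')]


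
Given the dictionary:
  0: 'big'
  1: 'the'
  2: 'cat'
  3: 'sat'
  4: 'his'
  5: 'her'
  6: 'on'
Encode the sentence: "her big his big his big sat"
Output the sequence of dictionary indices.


Look up each word in the dictionary:
  'her' -> 5
  'big' -> 0
  'his' -> 4
  'big' -> 0
  'his' -> 4
  'big' -> 0
  'sat' -> 3

Encoded: [5, 0, 4, 0, 4, 0, 3]


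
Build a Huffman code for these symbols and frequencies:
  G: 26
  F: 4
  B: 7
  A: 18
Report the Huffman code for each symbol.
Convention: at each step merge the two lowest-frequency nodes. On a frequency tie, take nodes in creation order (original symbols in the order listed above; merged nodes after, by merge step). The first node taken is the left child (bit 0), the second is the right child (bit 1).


Huffman tree construction:
Step 1: Merge F(4) + B(7) = 11
Step 2: Merge (F+B)(11) + A(18) = 29
Step 3: Merge G(26) + ((F+B)+A)(29) = 55
Read each symbol's code off the tree from the root (left child = 0, right child = 1).

Codes:
  G: 0 (length 1)
  F: 100 (length 3)
  B: 101 (length 3)
  A: 11 (length 2)
Average code length: 95/55 = 1.7273 bits/symbol


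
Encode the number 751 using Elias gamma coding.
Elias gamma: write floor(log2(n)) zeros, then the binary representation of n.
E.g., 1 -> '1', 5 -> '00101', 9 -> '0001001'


num_bits = floor(log2(751)) + 1 = 10
leading_zeros = num_bits - 1 = 9
binary(751) = 1011101111

Elias gamma(751) = '000000000' + '1011101111' = 0000000001011101111 (19 bits)


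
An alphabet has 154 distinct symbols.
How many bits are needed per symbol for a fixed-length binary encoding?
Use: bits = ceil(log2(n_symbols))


log2(154) = 7.2668
Bracket: 2^7 = 128 < 154 <= 2^8 = 256
So ceil(log2(154)) = 8

bits = ceil(log2(154)) = ceil(7.2668) = 8 bits


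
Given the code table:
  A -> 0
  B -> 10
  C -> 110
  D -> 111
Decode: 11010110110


Decoding:
110 -> C
10 -> B
110 -> C
110 -> C


Result: CBCC


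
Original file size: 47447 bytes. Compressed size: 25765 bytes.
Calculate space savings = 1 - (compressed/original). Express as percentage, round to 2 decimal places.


ratio = compressed/original = 25765/47447 = 0.543027
savings = 1 - ratio = 1 - 0.543027 = 0.456973
as a percentage: 0.456973 * 100 = 45.7%

Space savings = 1 - 25765/47447 = 45.7%


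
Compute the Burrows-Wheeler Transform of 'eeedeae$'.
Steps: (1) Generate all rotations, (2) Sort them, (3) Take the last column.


Rotations (sorted):
  0: $eeedeae -> last char: e
  1: ae$eeede -> last char: e
  2: deae$eee -> last char: e
  3: e$eeedea -> last char: a
  4: eae$eeed -> last char: d
  5: edeae$ee -> last char: e
  6: eedeae$e -> last char: e
  7: eeedeae$ -> last char: $


BWT = eeeadee$


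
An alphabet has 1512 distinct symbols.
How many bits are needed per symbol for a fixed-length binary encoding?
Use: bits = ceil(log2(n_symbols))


log2(1512) = 10.5622
Bracket: 2^10 = 1024 < 1512 <= 2^11 = 2048
So ceil(log2(1512)) = 11

bits = ceil(log2(1512)) = ceil(10.5622) = 11 bits


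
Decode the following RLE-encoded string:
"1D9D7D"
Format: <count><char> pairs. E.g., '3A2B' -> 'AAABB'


Expanding each <count><char> pair:
  1D -> 'D'
  9D -> 'DDDDDDDDD'
  7D -> 'DDDDDDD'

Decoded = DDDDDDDDDDDDDDDDD


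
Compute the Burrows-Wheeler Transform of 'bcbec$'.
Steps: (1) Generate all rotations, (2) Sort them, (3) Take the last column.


Rotations (sorted):
  0: $bcbec -> last char: c
  1: bcbec$ -> last char: $
  2: bec$bc -> last char: c
  3: c$bcbe -> last char: e
  4: cbec$b -> last char: b
  5: ec$bcb -> last char: b


BWT = c$cebb


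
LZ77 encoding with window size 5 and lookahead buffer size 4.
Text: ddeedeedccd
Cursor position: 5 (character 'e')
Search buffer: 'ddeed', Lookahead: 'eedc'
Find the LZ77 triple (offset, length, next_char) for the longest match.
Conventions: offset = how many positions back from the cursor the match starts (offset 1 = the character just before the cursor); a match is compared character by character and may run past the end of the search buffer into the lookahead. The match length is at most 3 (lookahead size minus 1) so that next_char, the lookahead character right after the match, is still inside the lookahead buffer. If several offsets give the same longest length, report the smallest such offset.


Try each offset into the search buffer:
  offset=1 (pos 4, char 'd'): match length 0
  offset=2 (pos 3, char 'e'): match length 1
  offset=3 (pos 2, char 'e'): match length 3
  offset=4 (pos 1, char 'd'): match length 0
  offset=5 (pos 0, char 'd'): match length 0
Longest match has length 3 at offset 3.
next_char = character at position 5 + 3 = 8 -> 'c'

Best match: offset=3, length=3 (matching 'eed' starting at position 2)
LZ77 triple: (3, 3, 'c')


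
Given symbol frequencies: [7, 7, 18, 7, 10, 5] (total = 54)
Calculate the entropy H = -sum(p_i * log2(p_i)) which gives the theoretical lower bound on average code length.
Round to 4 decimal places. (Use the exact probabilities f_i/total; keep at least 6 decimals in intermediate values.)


Per-symbol terms -p_i * log2(p_i) with p_i = f_i/54:
  p = 7/54 = 0.129630: log2(p) = -2.947533, -p*log2(p) = 0.382088
  p = 7/54 = 0.129630: log2(p) = -2.947533, -p*log2(p) = 0.382088
  p = 18/54 = 0.333333: log2(p) = -1.584963, -p*log2(p) = 0.528321
  p = 7/54 = 0.129630: log2(p) = -2.947533, -p*log2(p) = 0.382088
  p = 10/54 = 0.185185: log2(p) = -2.432959, -p*log2(p) = 0.450548
  p = 5/54 = 0.092593: log2(p) = -3.432959, -p*log2(p) = 0.317867
H = 0.382088 + 0.382088 + 0.528321 + 0.382088 + 0.450548 + 0.317867 = 2.443000

H = 2.443 bits/symbol


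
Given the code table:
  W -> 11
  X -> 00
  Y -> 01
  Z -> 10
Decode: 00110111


Decoding:
00 -> X
11 -> W
01 -> Y
11 -> W


Result: XWYW


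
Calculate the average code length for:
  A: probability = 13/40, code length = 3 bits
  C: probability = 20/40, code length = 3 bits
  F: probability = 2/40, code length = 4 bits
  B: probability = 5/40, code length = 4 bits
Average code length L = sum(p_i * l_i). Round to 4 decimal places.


Weighted contributions p_i * l_i:
  A: (13/40) * 3 = 39/40
  C: (20/40) * 3 = 60/40
  F: (2/40) * 4 = 8/40
  B: (5/40) * 4 = 20/40
Sum = (39 + 60 + 8 + 20)/40 = 127/40

L = 127/40 = 3.1750 bits/symbol


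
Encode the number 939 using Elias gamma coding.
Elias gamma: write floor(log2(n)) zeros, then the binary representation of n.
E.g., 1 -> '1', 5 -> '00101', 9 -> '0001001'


num_bits = floor(log2(939)) + 1 = 10
leading_zeros = num_bits - 1 = 9
binary(939) = 1110101011

Elias gamma(939) = '000000000' + '1110101011' = 0000000001110101011 (19 bits)


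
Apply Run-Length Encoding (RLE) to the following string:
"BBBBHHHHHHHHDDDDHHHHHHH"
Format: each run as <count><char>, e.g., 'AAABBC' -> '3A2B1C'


Scanning runs left to right:
  i=0: run of 'B' x 4 -> '4B'
  i=4: run of 'H' x 8 -> '8H'
  i=12: run of 'D' x 4 -> '4D'
  i=16: run of 'H' x 7 -> '7H'

RLE = 4B8H4D7H


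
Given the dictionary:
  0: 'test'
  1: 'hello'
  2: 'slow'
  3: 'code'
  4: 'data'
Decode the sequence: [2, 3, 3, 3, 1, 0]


Look up each index in the dictionary:
  2 -> 'slow'
  3 -> 'code'
  3 -> 'code'
  3 -> 'code'
  1 -> 'hello'
  0 -> 'test'

Decoded: "slow code code code hello test"


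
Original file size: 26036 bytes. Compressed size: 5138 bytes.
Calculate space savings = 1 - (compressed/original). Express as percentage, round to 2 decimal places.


ratio = compressed/original = 5138/26036 = 0.197342
savings = 1 - ratio = 1 - 0.197342 = 0.802658
as a percentage: 0.802658 * 100 = 80.27%

Space savings = 1 - 5138/26036 = 80.27%


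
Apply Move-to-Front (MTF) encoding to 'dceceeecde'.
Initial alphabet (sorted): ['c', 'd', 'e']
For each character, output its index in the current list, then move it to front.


MTF encoding:
'd': index 1 in ['c', 'd', 'e'] -> ['d', 'c', 'e']
'c': index 1 in ['d', 'c', 'e'] -> ['c', 'd', 'e']
'e': index 2 in ['c', 'd', 'e'] -> ['e', 'c', 'd']
'c': index 1 in ['e', 'c', 'd'] -> ['c', 'e', 'd']
'e': index 1 in ['c', 'e', 'd'] -> ['e', 'c', 'd']
'e': index 0 in ['e', 'c', 'd'] -> ['e', 'c', 'd']
'e': index 0 in ['e', 'c', 'd'] -> ['e', 'c', 'd']
'c': index 1 in ['e', 'c', 'd'] -> ['c', 'e', 'd']
'd': index 2 in ['c', 'e', 'd'] -> ['d', 'c', 'e']
'e': index 2 in ['d', 'c', 'e'] -> ['e', 'd', 'c']


Output: [1, 1, 2, 1, 1, 0, 0, 1, 2, 2]


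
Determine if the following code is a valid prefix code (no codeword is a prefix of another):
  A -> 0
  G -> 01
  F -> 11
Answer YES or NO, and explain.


Checking each pair (does one codeword prefix another?):
  A='0' vs G='01': prefix -- VIOLATION

NO -- this is NOT a valid prefix code. A (0) is a prefix of G (01).


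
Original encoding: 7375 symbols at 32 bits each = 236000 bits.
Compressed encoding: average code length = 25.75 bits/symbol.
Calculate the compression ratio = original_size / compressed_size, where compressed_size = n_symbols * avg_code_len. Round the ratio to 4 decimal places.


original_size = n_symbols * orig_bits = 7375 * 32 = 236000 bits
compressed_size = n_symbols * avg_code_len = 7375 * 25.75 = 189906.25 bits
ratio = original_size / compressed_size = 236000 / 189906.25 = 1.2427

Compression ratio = 1.2427


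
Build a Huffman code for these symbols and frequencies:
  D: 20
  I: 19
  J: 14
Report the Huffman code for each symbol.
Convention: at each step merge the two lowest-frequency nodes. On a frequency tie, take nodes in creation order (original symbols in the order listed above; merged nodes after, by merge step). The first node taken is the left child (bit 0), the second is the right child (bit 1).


Huffman tree construction:
Step 1: Merge J(14) + I(19) = 33
Step 2: Merge D(20) + (J+I)(33) = 53
Read each symbol's code off the tree from the root (left child = 0, right child = 1).

Codes:
  D: 0 (length 1)
  I: 11 (length 2)
  J: 10 (length 2)
Average code length: 86/53 = 1.6226 bits/symbol


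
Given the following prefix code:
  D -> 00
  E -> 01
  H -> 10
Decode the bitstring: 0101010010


Decoding step by step:
Bits 01 -> E
Bits 01 -> E
Bits 01 -> E
Bits 00 -> D
Bits 10 -> H


Decoded message: EEEDH


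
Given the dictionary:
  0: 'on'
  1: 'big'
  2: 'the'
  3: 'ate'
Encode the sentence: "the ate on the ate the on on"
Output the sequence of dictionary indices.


Look up each word in the dictionary:
  'the' -> 2
  'ate' -> 3
  'on' -> 0
  'the' -> 2
  'ate' -> 3
  'the' -> 2
  'on' -> 0
  'on' -> 0

Encoded: [2, 3, 0, 2, 3, 2, 0, 0]


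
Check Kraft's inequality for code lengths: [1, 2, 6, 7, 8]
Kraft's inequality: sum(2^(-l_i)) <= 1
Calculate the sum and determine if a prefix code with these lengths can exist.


Sum = 2^(-1) + 2^(-2) + 2^(-6) + 2^(-7) + 2^(-8)
    = 0.5 + 0.25 + 0.015625 + 0.0078125 + 0.00390625
    = 199/256 = 0.77734375
Since 0.77734375 <= 1, Kraft's inequality IS satisfied.
A prefix code with these lengths CAN exist.

Kraft sum = 0.77734375. Satisfied.


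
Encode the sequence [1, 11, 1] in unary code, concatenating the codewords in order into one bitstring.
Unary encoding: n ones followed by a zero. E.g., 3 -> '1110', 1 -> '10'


Encode each number as n ones followed by a terminating 0:
  1 -> 10 (2 bits)
  11 -> 111111111110 (12 bits)
  1 -> 10 (2 bits)
Total length = 2 + 12 + 2 = 16 bits.

Unary([1, 11, 1]) = 1011111111111010 (16 bits)


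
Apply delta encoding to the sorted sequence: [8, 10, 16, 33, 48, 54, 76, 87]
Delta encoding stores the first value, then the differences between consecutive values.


First value: 8
Deltas:
  10 - 8 = 2
  16 - 10 = 6
  33 - 16 = 17
  48 - 33 = 15
  54 - 48 = 6
  76 - 54 = 22
  87 - 76 = 11


Delta encoded: [8, 2, 6, 17, 15, 6, 22, 11]


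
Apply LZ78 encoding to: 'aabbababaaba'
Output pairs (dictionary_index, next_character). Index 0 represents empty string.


LZ78 encoding steps:
Dictionary: {0: ''}
Step 1: w='' (idx 0), next='a' -> output (0, 'a'), add 'a' as idx 1
Step 2: w='a' (idx 1), next='b' -> output (1, 'b'), add 'ab' as idx 2
Step 3: w='' (idx 0), next='b' -> output (0, 'b'), add 'b' as idx 3
Step 4: w='ab' (idx 2), next='a' -> output (2, 'a'), add 'aba' as idx 4
Step 5: w='b' (idx 3), next='a' -> output (3, 'a'), add 'ba' as idx 5
Step 6: w='aba' (idx 4), end of input -> output (4, '')


Encoded: [(0, 'a'), (1, 'b'), (0, 'b'), (2, 'a'), (3, 'a'), (4, '')]


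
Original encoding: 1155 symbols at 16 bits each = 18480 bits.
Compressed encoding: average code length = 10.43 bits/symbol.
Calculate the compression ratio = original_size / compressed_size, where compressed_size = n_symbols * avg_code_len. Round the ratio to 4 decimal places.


original_size = n_symbols * orig_bits = 1155 * 16 = 18480 bits
compressed_size = n_symbols * avg_code_len = 1155 * 10.43 = 12046.65 bits
ratio = original_size / compressed_size = 18480 / 12046.65 = 1.534

Compression ratio = 1.534


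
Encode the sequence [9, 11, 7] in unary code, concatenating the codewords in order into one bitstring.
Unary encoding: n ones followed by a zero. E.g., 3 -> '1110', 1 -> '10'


Encode each number as n ones followed by a terminating 0:
  9 -> 1111111110 (10 bits)
  11 -> 111111111110 (12 bits)
  7 -> 11111110 (8 bits)
Total length = 10 + 12 + 8 = 30 bits.

Unary([9, 11, 7]) = 111111111011111111111011111110 (30 bits)


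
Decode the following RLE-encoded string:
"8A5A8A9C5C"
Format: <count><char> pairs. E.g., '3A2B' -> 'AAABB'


Expanding each <count><char> pair:
  8A -> 'AAAAAAAA'
  5A -> 'AAAAA'
  8A -> 'AAAAAAAA'
  9C -> 'CCCCCCCCC'
  5C -> 'CCCCC'

Decoded = AAAAAAAAAAAAAAAAAAAAACCCCCCCCCCCCCC


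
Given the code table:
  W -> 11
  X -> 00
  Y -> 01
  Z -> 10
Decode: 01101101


Decoding:
01 -> Y
10 -> Z
11 -> W
01 -> Y


Result: YZWY


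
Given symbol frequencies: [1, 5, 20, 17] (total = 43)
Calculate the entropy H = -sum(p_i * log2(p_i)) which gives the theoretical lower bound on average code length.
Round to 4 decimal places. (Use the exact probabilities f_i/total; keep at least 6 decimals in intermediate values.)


Per-symbol terms -p_i * log2(p_i) with p_i = f_i/43:
  p = 1/43 = 0.023256: log2(p) = -5.426265, -p*log2(p) = 0.126192
  p = 5/43 = 0.116279: log2(p) = -3.104337, -p*log2(p) = 0.360969
  p = 20/43 = 0.465116: log2(p) = -1.104337, -p*log2(p) = 0.513645
  p = 17/43 = 0.395349: log2(p) = -1.338802, -p*log2(p) = 0.529294
H = 0.126192 + 0.360969 + 0.513645 + 0.529294 = 1.530100

H = 1.5301 bits/symbol


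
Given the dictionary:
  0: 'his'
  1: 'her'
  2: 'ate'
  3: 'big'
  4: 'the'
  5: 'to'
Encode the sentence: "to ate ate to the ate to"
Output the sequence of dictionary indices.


Look up each word in the dictionary:
  'to' -> 5
  'ate' -> 2
  'ate' -> 2
  'to' -> 5
  'the' -> 4
  'ate' -> 2
  'to' -> 5

Encoded: [5, 2, 2, 5, 4, 2, 5]


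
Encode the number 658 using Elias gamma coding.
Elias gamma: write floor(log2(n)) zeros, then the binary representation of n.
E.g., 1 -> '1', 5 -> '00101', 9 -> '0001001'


num_bits = floor(log2(658)) + 1 = 10
leading_zeros = num_bits - 1 = 9
binary(658) = 1010010010

Elias gamma(658) = '000000000' + '1010010010' = 0000000001010010010 (19 bits)


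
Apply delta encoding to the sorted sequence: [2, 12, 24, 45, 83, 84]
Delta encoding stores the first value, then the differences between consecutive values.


First value: 2
Deltas:
  12 - 2 = 10
  24 - 12 = 12
  45 - 24 = 21
  83 - 45 = 38
  84 - 83 = 1


Delta encoded: [2, 10, 12, 21, 38, 1]


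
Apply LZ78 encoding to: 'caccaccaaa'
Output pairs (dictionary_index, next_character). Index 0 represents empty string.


LZ78 encoding steps:
Dictionary: {0: ''}
Step 1: w='' (idx 0), next='c' -> output (0, 'c'), add 'c' as idx 1
Step 2: w='' (idx 0), next='a' -> output (0, 'a'), add 'a' as idx 2
Step 3: w='c' (idx 1), next='c' -> output (1, 'c'), add 'cc' as idx 3
Step 4: w='a' (idx 2), next='c' -> output (2, 'c'), add 'ac' as idx 4
Step 5: w='c' (idx 1), next='a' -> output (1, 'a'), add 'ca' as idx 5
Step 6: w='a' (idx 2), next='a' -> output (2, 'a'), add 'aa' as idx 6


Encoded: [(0, 'c'), (0, 'a'), (1, 'c'), (2, 'c'), (1, 'a'), (2, 'a')]


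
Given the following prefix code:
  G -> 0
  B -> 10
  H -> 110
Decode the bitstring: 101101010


Decoding step by step:
Bits 10 -> B
Bits 110 -> H
Bits 10 -> B
Bits 10 -> B


Decoded message: BHBB


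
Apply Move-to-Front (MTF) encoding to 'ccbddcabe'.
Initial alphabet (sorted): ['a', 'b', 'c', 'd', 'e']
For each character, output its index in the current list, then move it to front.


MTF encoding:
'c': index 2 in ['a', 'b', 'c', 'd', 'e'] -> ['c', 'a', 'b', 'd', 'e']
'c': index 0 in ['c', 'a', 'b', 'd', 'e'] -> ['c', 'a', 'b', 'd', 'e']
'b': index 2 in ['c', 'a', 'b', 'd', 'e'] -> ['b', 'c', 'a', 'd', 'e']
'd': index 3 in ['b', 'c', 'a', 'd', 'e'] -> ['d', 'b', 'c', 'a', 'e']
'd': index 0 in ['d', 'b', 'c', 'a', 'e'] -> ['d', 'b', 'c', 'a', 'e']
'c': index 2 in ['d', 'b', 'c', 'a', 'e'] -> ['c', 'd', 'b', 'a', 'e']
'a': index 3 in ['c', 'd', 'b', 'a', 'e'] -> ['a', 'c', 'd', 'b', 'e']
'b': index 3 in ['a', 'c', 'd', 'b', 'e'] -> ['b', 'a', 'c', 'd', 'e']
'e': index 4 in ['b', 'a', 'c', 'd', 'e'] -> ['e', 'b', 'a', 'c', 'd']


Output: [2, 0, 2, 3, 0, 2, 3, 3, 4]


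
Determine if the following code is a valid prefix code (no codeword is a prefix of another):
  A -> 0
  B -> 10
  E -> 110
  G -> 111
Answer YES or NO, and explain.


Checking each pair (does one codeword prefix another?):
  A='0' vs B='10': no prefix
  A='0' vs E='110': no prefix
  A='0' vs G='111': no prefix
  B='10' vs A='0': no prefix
  B='10' vs E='110': no prefix
  B='10' vs G='111': no prefix
  E='110' vs A='0': no prefix
  E='110' vs B='10': no prefix
  E='110' vs G='111': no prefix
  G='111' vs A='0': no prefix
  G='111' vs B='10': no prefix
  G='111' vs E='110': no prefix
No violation found over all pairs.

YES -- this is a valid prefix code. No codeword is a prefix of any other codeword.


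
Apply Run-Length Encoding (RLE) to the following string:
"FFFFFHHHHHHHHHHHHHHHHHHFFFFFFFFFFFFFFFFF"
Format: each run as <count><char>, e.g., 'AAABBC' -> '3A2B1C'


Scanning runs left to right:
  i=0: run of 'F' x 5 -> '5F'
  i=5: run of 'H' x 18 -> '18H'
  i=23: run of 'F' x 17 -> '17F'

RLE = 5F18H17F


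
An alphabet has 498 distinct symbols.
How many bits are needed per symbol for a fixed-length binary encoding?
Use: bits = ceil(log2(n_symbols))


log2(498) = 8.96
Bracket: 2^8 = 256 < 498 <= 2^9 = 512
So ceil(log2(498)) = 9

bits = ceil(log2(498)) = ceil(8.96) = 9 bits


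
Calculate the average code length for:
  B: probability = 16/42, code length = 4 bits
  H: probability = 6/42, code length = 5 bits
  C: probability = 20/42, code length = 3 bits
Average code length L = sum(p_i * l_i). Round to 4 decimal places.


Weighted contributions p_i * l_i:
  B: (16/42) * 4 = 64/42
  H: (6/42) * 5 = 30/42
  C: (20/42) * 3 = 60/42
Sum = (64 + 30 + 60)/42 = 154/42

L = 154/42 = 3.6667 bits/symbol


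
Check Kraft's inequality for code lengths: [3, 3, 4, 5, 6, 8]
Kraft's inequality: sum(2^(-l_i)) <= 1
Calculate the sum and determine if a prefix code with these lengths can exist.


Sum = 2^(-3) + 2^(-3) + 2^(-4) + 2^(-5) + 2^(-6) + 2^(-8)
    = 0.125 + 0.125 + 0.0625 + 0.03125 + 0.015625 + 0.00390625
    = 93/256 = 0.36328125
Since 0.36328125 <= 1, Kraft's inequality IS satisfied.
A prefix code with these lengths CAN exist.

Kraft sum = 0.36328125. Satisfied.


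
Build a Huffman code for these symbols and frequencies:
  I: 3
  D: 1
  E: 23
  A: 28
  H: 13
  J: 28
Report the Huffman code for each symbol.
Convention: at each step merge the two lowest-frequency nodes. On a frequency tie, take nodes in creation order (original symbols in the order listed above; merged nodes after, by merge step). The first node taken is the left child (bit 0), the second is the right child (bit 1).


Huffman tree construction:
Step 1: Merge D(1) + I(3) = 4
Step 2: Merge (D+I)(4) + H(13) = 17
Step 3: Merge ((D+I)+H)(17) + E(23) = 40
Step 4: Merge A(28) + J(28) = 56
Step 5: Merge (((D+I)+H)+E)(40) + (A+J)(56) = 96
Read each symbol's code off the tree from the root (left child = 0, right child = 1).

Codes:
  I: 0001 (length 4)
  D: 0000 (length 4)
  E: 01 (length 2)
  A: 10 (length 2)
  H: 001 (length 3)
  J: 11 (length 2)
Average code length: 213/96 = 2.2188 bits/symbol


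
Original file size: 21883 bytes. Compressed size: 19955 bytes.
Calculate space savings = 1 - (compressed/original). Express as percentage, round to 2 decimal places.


ratio = compressed/original = 19955/21883 = 0.911895
savings = 1 - ratio = 1 - 0.911895 = 0.088105
as a percentage: 0.088105 * 100 = 8.81%

Space savings = 1 - 19955/21883 = 8.81%


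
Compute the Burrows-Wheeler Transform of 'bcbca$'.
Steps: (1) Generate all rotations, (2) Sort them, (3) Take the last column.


Rotations (sorted):
  0: $bcbca -> last char: a
  1: a$bcbc -> last char: c
  2: bca$bc -> last char: c
  3: bcbca$ -> last char: $
  4: ca$bcb -> last char: b
  5: cbca$b -> last char: b


BWT = acc$bb


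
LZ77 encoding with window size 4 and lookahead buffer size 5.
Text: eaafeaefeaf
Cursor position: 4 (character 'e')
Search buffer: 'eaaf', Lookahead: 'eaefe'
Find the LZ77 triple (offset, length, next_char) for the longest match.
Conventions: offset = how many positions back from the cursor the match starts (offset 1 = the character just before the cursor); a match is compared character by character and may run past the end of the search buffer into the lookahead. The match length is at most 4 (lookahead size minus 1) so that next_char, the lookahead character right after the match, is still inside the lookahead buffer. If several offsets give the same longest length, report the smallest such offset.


Try each offset into the search buffer:
  offset=1 (pos 3, char 'f'): match length 0
  offset=2 (pos 2, char 'a'): match length 0
  offset=3 (pos 1, char 'a'): match length 0
  offset=4 (pos 0, char 'e'): match length 2
Longest match has length 2 at offset 4.
next_char = character at position 4 + 2 = 6 -> 'e'

Best match: offset=4, length=2 (matching 'ea' starting at position 0)
LZ77 triple: (4, 2, 'e')


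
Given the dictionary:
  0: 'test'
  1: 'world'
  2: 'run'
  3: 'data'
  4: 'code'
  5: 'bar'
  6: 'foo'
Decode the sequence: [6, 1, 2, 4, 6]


Look up each index in the dictionary:
  6 -> 'foo'
  1 -> 'world'
  2 -> 'run'
  4 -> 'code'
  6 -> 'foo'

Decoded: "foo world run code foo"


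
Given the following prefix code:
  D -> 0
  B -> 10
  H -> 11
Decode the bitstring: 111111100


Decoding step by step:
Bits 11 -> H
Bits 11 -> H
Bits 11 -> H
Bits 10 -> B
Bits 0 -> D


Decoded message: HHHBD


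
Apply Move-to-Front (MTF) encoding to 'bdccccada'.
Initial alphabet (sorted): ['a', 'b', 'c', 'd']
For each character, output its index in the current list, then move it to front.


MTF encoding:
'b': index 1 in ['a', 'b', 'c', 'd'] -> ['b', 'a', 'c', 'd']
'd': index 3 in ['b', 'a', 'c', 'd'] -> ['d', 'b', 'a', 'c']
'c': index 3 in ['d', 'b', 'a', 'c'] -> ['c', 'd', 'b', 'a']
'c': index 0 in ['c', 'd', 'b', 'a'] -> ['c', 'd', 'b', 'a']
'c': index 0 in ['c', 'd', 'b', 'a'] -> ['c', 'd', 'b', 'a']
'c': index 0 in ['c', 'd', 'b', 'a'] -> ['c', 'd', 'b', 'a']
'a': index 3 in ['c', 'd', 'b', 'a'] -> ['a', 'c', 'd', 'b']
'd': index 2 in ['a', 'c', 'd', 'b'] -> ['d', 'a', 'c', 'b']
'a': index 1 in ['d', 'a', 'c', 'b'] -> ['a', 'd', 'c', 'b']


Output: [1, 3, 3, 0, 0, 0, 3, 2, 1]


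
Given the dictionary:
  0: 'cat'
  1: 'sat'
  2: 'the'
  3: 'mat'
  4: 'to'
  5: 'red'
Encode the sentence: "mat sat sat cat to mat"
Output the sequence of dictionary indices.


Look up each word in the dictionary:
  'mat' -> 3
  'sat' -> 1
  'sat' -> 1
  'cat' -> 0
  'to' -> 4
  'mat' -> 3

Encoded: [3, 1, 1, 0, 4, 3]


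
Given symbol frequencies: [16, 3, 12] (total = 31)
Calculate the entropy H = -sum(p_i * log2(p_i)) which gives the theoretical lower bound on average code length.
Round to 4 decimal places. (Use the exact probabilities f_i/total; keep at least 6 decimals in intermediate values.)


Per-symbol terms -p_i * log2(p_i) with p_i = f_i/31:
  p = 16/31 = 0.516129: log2(p) = -0.954196, -p*log2(p) = 0.492488
  p = 3/31 = 0.096774: log2(p) = -3.369234, -p*log2(p) = 0.326055
  p = 12/31 = 0.387097: log2(p) = -1.369234, -p*log2(p) = 0.530026
H = 0.492488 + 0.326055 + 0.530026 = 1.348569

H = 1.3486 bits/symbol


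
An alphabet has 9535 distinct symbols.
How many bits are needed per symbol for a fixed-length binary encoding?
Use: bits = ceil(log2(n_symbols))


log2(9535) = 13.219
Bracket: 2^13 = 8192 < 9535 <= 2^14 = 16384
So ceil(log2(9535)) = 14

bits = ceil(log2(9535)) = ceil(13.219) = 14 bits


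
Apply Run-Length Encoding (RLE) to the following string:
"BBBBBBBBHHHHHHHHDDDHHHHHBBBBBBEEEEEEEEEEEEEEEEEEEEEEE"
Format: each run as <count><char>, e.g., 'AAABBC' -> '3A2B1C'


Scanning runs left to right:
  i=0: run of 'B' x 8 -> '8B'
  i=8: run of 'H' x 8 -> '8H'
  i=16: run of 'D' x 3 -> '3D'
  i=19: run of 'H' x 5 -> '5H'
  i=24: run of 'B' x 6 -> '6B'
  i=30: run of 'E' x 23 -> '23E'

RLE = 8B8H3D5H6B23E


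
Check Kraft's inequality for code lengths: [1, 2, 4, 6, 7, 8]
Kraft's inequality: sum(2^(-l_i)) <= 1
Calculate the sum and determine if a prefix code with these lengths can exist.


Sum = 2^(-1) + 2^(-2) + 2^(-4) + 2^(-6) + 2^(-7) + 2^(-8)
    = 0.5 + 0.25 + 0.0625 + 0.015625 + 0.0078125 + 0.00390625
    = 215/256 = 0.83984375
Since 0.83984375 <= 1, Kraft's inequality IS satisfied.
A prefix code with these lengths CAN exist.

Kraft sum = 0.83984375. Satisfied.


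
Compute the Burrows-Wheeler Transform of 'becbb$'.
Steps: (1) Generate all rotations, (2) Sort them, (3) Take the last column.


Rotations (sorted):
  0: $becbb -> last char: b
  1: b$becb -> last char: b
  2: bb$bec -> last char: c
  3: becbb$ -> last char: $
  4: cbb$be -> last char: e
  5: ecbb$b -> last char: b


BWT = bbc$eb


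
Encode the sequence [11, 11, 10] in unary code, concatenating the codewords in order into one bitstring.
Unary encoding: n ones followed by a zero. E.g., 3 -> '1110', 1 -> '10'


Encode each number as n ones followed by a terminating 0:
  11 -> 111111111110 (12 bits)
  11 -> 111111111110 (12 bits)
  10 -> 11111111110 (11 bits)
Total length = 12 + 12 + 11 = 35 bits.

Unary([11, 11, 10]) = 11111111111011111111111011111111110 (35 bits)


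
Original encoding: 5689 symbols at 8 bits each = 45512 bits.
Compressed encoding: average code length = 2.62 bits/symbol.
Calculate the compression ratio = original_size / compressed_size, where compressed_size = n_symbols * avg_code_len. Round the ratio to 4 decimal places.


original_size = n_symbols * orig_bits = 5689 * 8 = 45512 bits
compressed_size = n_symbols * avg_code_len = 5689 * 2.62 = 14905.18 bits
ratio = original_size / compressed_size = 45512 / 14905.18 = 3.0534

Compression ratio = 3.0534


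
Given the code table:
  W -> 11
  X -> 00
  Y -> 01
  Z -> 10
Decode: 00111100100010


Decoding:
00 -> X
11 -> W
11 -> W
00 -> X
10 -> Z
00 -> X
10 -> Z


Result: XWWXZXZ


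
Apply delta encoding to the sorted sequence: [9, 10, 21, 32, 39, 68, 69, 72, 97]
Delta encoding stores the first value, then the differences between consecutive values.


First value: 9
Deltas:
  10 - 9 = 1
  21 - 10 = 11
  32 - 21 = 11
  39 - 32 = 7
  68 - 39 = 29
  69 - 68 = 1
  72 - 69 = 3
  97 - 72 = 25


Delta encoded: [9, 1, 11, 11, 7, 29, 1, 3, 25]


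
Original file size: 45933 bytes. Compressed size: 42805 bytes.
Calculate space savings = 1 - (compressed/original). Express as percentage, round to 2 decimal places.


ratio = compressed/original = 42805/45933 = 0.931901
savings = 1 - ratio = 1 - 0.931901 = 0.068099
as a percentage: 0.068099 * 100 = 6.81%

Space savings = 1 - 42805/45933 = 6.81%


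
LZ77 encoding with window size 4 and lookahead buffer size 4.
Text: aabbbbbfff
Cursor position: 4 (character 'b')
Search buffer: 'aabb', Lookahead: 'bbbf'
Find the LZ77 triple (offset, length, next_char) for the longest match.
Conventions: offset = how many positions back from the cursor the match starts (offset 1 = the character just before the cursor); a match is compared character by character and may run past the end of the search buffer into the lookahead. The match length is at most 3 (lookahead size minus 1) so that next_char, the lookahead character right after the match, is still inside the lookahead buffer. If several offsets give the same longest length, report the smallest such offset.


Try each offset into the search buffer:
  offset=1 (pos 3, char 'b'): match length 3
  offset=2 (pos 2, char 'b'): match length 3
  offset=3 (pos 1, char 'a'): match length 0
  offset=4 (pos 0, char 'a'): match length 0
Longest match has length 3, found at offsets 1, 2; take the smallest, offset 1.
next_char = character at position 4 + 3 = 7 -> 'f'

Best match: offset=1, length=3 (matching 'bbb' starting at position 3)
LZ77 triple: (1, 3, 'f')
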